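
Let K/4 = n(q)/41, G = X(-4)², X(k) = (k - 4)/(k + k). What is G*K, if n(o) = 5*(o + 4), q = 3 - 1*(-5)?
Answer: 240/41 ≈ 5.8537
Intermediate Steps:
q = 8 (q = 3 + 5 = 8)
n(o) = 20 + 5*o (n(o) = 5*(4 + o) = 20 + 5*o)
X(k) = (-4 + k)/(2*k) (X(k) = (-4 + k)/((2*k)) = (-4 + k)*(1/(2*k)) = (-4 + k)/(2*k))
G = 1 (G = ((½)*(-4 - 4)/(-4))² = ((½)*(-¼)*(-8))² = 1² = 1)
K = 240/41 (K = 4*((20 + 5*8)/41) = 4*((20 + 40)*(1/41)) = 4*(60*(1/41)) = 4*(60/41) = 240/41 ≈ 5.8537)
G*K = 1*(240/41) = 240/41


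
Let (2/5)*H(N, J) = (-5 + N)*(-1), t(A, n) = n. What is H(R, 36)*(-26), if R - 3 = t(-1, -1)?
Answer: -195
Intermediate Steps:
R = 2 (R = 3 - 1 = 2)
H(N, J) = 25/2 - 5*N/2 (H(N, J) = 5*((-5 + N)*(-1))/2 = 5*(5 - N)/2 = 25/2 - 5*N/2)
H(R, 36)*(-26) = (25/2 - 5/2*2)*(-26) = (25/2 - 5)*(-26) = (15/2)*(-26) = -195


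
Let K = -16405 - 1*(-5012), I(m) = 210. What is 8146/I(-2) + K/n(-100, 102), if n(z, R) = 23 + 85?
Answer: -252127/3780 ≈ -66.700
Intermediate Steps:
n(z, R) = 108
K = -11393 (K = -16405 + 5012 = -11393)
8146/I(-2) + K/n(-100, 102) = 8146/210 - 11393/108 = 8146*(1/210) - 11393*1/108 = 4073/105 - 11393/108 = -252127/3780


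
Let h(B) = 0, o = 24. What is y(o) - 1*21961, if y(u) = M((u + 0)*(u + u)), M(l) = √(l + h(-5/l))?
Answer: -21961 + 24*√2 ≈ -21927.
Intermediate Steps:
M(l) = √l (M(l) = √(l + 0) = √l)
y(u) = √2*√(u²) (y(u) = √((u + 0)*(u + u)) = √(u*(2*u)) = √(2*u²) = √2*√(u²))
y(o) - 1*21961 = √2*√(24²) - 1*21961 = √2*√576 - 21961 = √2*24 - 21961 = 24*√2 - 21961 = -21961 + 24*√2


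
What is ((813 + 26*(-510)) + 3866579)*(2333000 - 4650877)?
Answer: -8933403917764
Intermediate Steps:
((813 + 26*(-510)) + 3866579)*(2333000 - 4650877) = ((813 - 13260) + 3866579)*(-2317877) = (-12447 + 3866579)*(-2317877) = 3854132*(-2317877) = -8933403917764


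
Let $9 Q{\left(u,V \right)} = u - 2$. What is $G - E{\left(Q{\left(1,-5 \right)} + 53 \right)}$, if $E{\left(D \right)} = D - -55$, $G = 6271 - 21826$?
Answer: $- \frac{140966}{9} \approx -15663.0$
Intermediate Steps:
$Q{\left(u,V \right)} = - \frac{2}{9} + \frac{u}{9}$ ($Q{\left(u,V \right)} = \frac{u - 2}{9} = \frac{-2 + u}{9} = - \frac{2}{9} + \frac{u}{9}$)
$G = -15555$
$E{\left(D \right)} = 55 + D$ ($E{\left(D \right)} = D + 55 = 55 + D$)
$G - E{\left(Q{\left(1,-5 \right)} + 53 \right)} = -15555 - \left(55 + \left(\left(- \frac{2}{9} + \frac{1}{9} \cdot 1\right) + 53\right)\right) = -15555 - \left(55 + \left(\left(- \frac{2}{9} + \frac{1}{9}\right) + 53\right)\right) = -15555 - \left(55 + \left(- \frac{1}{9} + 53\right)\right) = -15555 - \left(55 + \frac{476}{9}\right) = -15555 - \frac{971}{9} = - \frac{140966}{9}$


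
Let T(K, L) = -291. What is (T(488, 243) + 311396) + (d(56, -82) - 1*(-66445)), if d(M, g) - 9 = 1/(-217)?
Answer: 81930302/217 ≈ 3.7756e+5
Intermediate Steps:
d(M, g) = 1952/217 (d(M, g) = 9 + 1/(-217) = 9 - 1/217 = 1952/217)
(T(488, 243) + 311396) + (d(56, -82) - 1*(-66445)) = (-291 + 311396) + (1952/217 - 1*(-66445)) = 311105 + (1952/217 + 66445) = 311105 + 14420517/217 = 81930302/217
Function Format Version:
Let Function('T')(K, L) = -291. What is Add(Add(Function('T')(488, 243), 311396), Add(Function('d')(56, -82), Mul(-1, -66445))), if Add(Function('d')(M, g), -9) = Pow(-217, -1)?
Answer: Rational(81930302, 217) ≈ 3.7756e+5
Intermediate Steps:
Function('d')(M, g) = Rational(1952, 217) (Function('d')(M, g) = Add(9, Pow(-217, -1)) = Add(9, Rational(-1, 217)) = Rational(1952, 217))
Add(Add(Function('T')(488, 243), 311396), Add(Function('d')(56, -82), Mul(-1, -66445))) = Add(Add(-291, 311396), Add(Rational(1952, 217), Mul(-1, -66445))) = Add(311105, Add(Rational(1952, 217), 66445)) = Add(311105, Rational(14420517, 217)) = Rational(81930302, 217)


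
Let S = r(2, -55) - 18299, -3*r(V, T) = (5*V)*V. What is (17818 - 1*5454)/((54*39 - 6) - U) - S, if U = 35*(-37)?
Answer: 186480307/10185 ≈ 18309.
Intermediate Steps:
U = -1295
r(V, T) = -5*V²/3 (r(V, T) = -5*V*V/3 = -5*V²/3)
S = -54917/3 (S = -5/3*2² - 18299 = -5/3*4 - 18299 = -20/3 - 18299 = -54917/3 ≈ -18306.)
(17818 - 1*5454)/((54*39 - 6) - U) - S = (17818 - 1*5454)/((54*39 - 6) - 1*(-1295)) - 1*(-54917/3) = (17818 - 5454)/((2106 - 6) + 1295) + 54917/3 = 12364/(2100 + 1295) + 54917/3 = 12364/3395 + 54917/3 = 186480307/10185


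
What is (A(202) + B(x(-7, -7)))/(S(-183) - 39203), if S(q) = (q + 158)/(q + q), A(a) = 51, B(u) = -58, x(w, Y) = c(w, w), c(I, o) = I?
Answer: 2562/14348273 ≈ 0.00017856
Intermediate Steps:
x(w, Y) = w
S(q) = (158 + q)/(2*q) (S(q) = (158 + q)/((2*q)) = (158 + q)*(1/(2*q)) = (158 + q)/(2*q))
(A(202) + B(x(-7, -7)))/(S(-183) - 39203) = (51 - 58)/((½)*(158 - 183)/(-183) - 39203) = -7/((½)*(-1/183)*(-25) - 39203) = -7/(25/366 - 39203) = -7/(-14348273/366) = -7*(-366/14348273) = 2562/14348273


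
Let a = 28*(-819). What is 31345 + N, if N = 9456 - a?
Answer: 63733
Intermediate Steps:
a = -22932
N = 32388 (N = 9456 - 1*(-22932) = 9456 + 22932 = 32388)
31345 + N = 31345 + 32388 = 63733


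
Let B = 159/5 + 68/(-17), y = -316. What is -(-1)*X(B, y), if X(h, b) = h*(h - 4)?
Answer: 16541/25 ≈ 661.64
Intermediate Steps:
B = 139/5 (B = 159*(1/5) + 68*(-1/17) = 159/5 - 4 = 139/5 ≈ 27.800)
X(h, b) = h*(-4 + h)
-(-1)*X(B, y) = -(-1)*139*(-4 + 139/5)/5 = -(-1)*(139/5)*(119/5) = -(-1)*16541/25 = -1*(-16541/25) = 16541/25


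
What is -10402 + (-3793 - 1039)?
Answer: -15234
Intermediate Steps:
-10402 + (-3793 - 1039) = -10402 - 4832 = -15234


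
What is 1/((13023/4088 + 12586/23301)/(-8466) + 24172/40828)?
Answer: 8231174824629456/4869600756438907 ≈ 1.6903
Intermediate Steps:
1/((13023/4088 + 12586/23301)/(-8466) + 24172/40828) = 1/((13023*(1/4088) + 12586*(1/23301))*(-1/8466) + 24172*(1/40828)) = 1/((13023/4088 + 12586/23301)*(-1/8466) + 6043/10207) = 1/((354900491/95254488)*(-1/8466) + 6043/10207) = 1/(-354900491/806424495408 + 6043/10207) = 1/(4869600756438907/8231174824629456) = 8231174824629456/4869600756438907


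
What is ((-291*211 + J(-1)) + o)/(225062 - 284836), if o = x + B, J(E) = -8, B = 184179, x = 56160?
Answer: -89465/29887 ≈ -2.9934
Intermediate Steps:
o = 240339 (o = 56160 + 184179 = 240339)
((-291*211 + J(-1)) + o)/(225062 - 284836) = ((-291*211 - 8) + 240339)/(225062 - 284836) = ((-61401 - 8) + 240339)/(-59774) = (-61409 + 240339)*(-1/59774) = 178930*(-1/59774) = -89465/29887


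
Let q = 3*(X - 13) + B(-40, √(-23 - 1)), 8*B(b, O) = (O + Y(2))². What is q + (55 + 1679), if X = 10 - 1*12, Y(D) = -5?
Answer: 13513/8 - 5*I*√6/2 ≈ 1689.1 - 6.1237*I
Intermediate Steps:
X = -2 (X = 10 - 12 = -2)
B(b, O) = (-5 + O)²/8 (B(b, O) = (O - 5)²/8 = (-5 + O)²/8)
q = -45 + (-5 + 2*I*√6)²/8 (q = 3*(-2 - 13) + (-5 + √(-23 - 1))²/8 = 3*(-15) + (-5 + √(-24))²/8 = -45 + (-5 + 2*I*√6)²/8 ≈ -44.875 - 6.1237*I)
q + (55 + 1679) = (-359/8 - 5*I*√6/2) + (55 + 1679) = (-359/8 - 5*I*√6/2) + 1734 = 13513/8 - 5*I*√6/2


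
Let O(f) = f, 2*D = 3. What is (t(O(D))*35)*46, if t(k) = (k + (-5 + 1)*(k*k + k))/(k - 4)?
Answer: 8694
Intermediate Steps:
D = 3/2 (D = (½)*3 = 3/2 ≈ 1.5000)
t(k) = (-4*k² - 3*k)/(-4 + k) (t(k) = (k - 4*(k² + k))/(-4 + k) = (k - 4*(k + k²))/(-4 + k) = (k + (-4*k - 4*k²))/(-4 + k) = (-4*k² - 3*k)/(-4 + k))
(t(O(D))*35)*46 = (-1*3/2*(3 + 4*(3/2))/(-4 + 3/2)*35)*46 = (-1*3/2*(3 + 6)/(-5/2)*35)*46 = (-1*3/2*(-⅖)*9*35)*46 = ((27/5)*35)*46 = 189*46 = 8694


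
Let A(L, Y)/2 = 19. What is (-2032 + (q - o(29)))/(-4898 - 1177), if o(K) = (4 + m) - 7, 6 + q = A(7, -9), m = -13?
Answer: 1984/6075 ≈ 0.32658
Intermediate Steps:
A(L, Y) = 38 (A(L, Y) = 2*19 = 38)
q = 32 (q = -6 + 38 = 32)
o(K) = -16 (o(K) = (4 - 13) - 7 = -9 - 7 = -16)
(-2032 + (q - o(29)))/(-4898 - 1177) = (-2032 + (32 - 1*(-16)))/(-4898 - 1177) = (-2032 + (32 + 16))/(-6075) = (-2032 + 48)*(-1/6075) = -1984*(-1/6075) = 1984/6075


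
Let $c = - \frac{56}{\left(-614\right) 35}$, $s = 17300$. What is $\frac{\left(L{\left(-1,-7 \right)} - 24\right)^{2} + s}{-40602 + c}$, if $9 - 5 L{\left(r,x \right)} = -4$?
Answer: $- \frac{136292343}{311620330} \approx -0.43737$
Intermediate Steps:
$L{\left(r,x \right)} = \frac{13}{5}$ ($L{\left(r,x \right)} = \frac{9}{5} - - \frac{4}{5} = \frac{9}{5} + \frac{4}{5} = \frac{13}{5}$)
$c = \frac{4}{1535}$ ($c = - \frac{56}{-21490} = \left(-56\right) \left(- \frac{1}{21490}\right) = \frac{4}{1535} \approx 0.0026059$)
$\frac{\left(L{\left(-1,-7 \right)} - 24\right)^{2} + s}{-40602 + c} = \frac{\left(\frac{13}{5} - 24\right)^{2} + 17300}{-40602 + \frac{4}{1535}} = \frac{\left(- \frac{107}{5}\right)^{2} + 17300}{- \frac{62324066}{1535}} = \left(\frac{11449}{25} + 17300\right) \left(- \frac{1535}{62324066}\right) = \frac{443949}{25} \left(- \frac{1535}{62324066}\right) = - \frac{136292343}{311620330}$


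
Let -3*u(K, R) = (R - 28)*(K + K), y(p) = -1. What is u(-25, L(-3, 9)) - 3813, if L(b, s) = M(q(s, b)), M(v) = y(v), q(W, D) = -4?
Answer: -12889/3 ≈ -4296.3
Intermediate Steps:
M(v) = -1
L(b, s) = -1
u(K, R) = -2*K*(-28 + R)/3 (u(K, R) = -(R - 28)*(K + K)/3 = -(-28 + R)*2*K/3 = -2*K*(-28 + R)/3)
u(-25, L(-3, 9)) - 3813 = (⅔)*(-25)*(28 - 1*(-1)) - 3813 = (⅔)*(-25)*(28 + 1) - 3813 = (⅔)*(-25)*29 - 3813 = -1450/3 - 3813 = -12889/3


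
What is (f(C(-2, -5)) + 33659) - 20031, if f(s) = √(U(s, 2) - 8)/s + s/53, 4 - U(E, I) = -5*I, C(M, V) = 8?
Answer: 722292/53 + √6/8 ≈ 13628.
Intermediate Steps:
U(E, I) = 4 + 5*I (U(E, I) = 4 - (-5)*I = 4 + 5*I)
f(s) = s/53 + √6/s (f(s) = √((4 + 5*2) - 8)/s + s/53 = √((4 + 10) - 8)/s + s*(1/53) = √(14 - 8)/s + s/53 = √6/s + s/53 = s/53 + √6/s)
(f(C(-2, -5)) + 33659) - 20031 = (((1/53)*8 + √6/8) + 33659) - 20031 = ((8/53 + √6*(⅛)) + 33659) - 20031 = ((8/53 + √6/8) + 33659) - 20031 = (1783935/53 + √6/8) - 20031 = 722292/53 + √6/8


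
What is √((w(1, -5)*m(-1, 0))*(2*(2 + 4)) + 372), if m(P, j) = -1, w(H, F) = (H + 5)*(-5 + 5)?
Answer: 2*√93 ≈ 19.287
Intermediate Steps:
w(H, F) = 0 (w(H, F) = (5 + H)*0 = 0)
√((w(1, -5)*m(-1, 0))*(2*(2 + 4)) + 372) = √((0*(-1))*(2*(2 + 4)) + 372) = √(0*(2*6) + 372) = √(0*12 + 372) = √(0 + 372) = √372 = 2*√93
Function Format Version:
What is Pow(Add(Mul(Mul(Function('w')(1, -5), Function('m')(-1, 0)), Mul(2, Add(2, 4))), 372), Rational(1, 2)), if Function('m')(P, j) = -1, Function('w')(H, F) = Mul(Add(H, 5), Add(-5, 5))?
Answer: Mul(2, Pow(93, Rational(1, 2))) ≈ 19.287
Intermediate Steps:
Function('w')(H, F) = 0 (Function('w')(H, F) = Mul(Add(5, H), 0) = 0)
Pow(Add(Mul(Mul(Function('w')(1, -5), Function('m')(-1, 0)), Mul(2, Add(2, 4))), 372), Rational(1, 2)) = Pow(Add(Mul(Mul(0, -1), Mul(2, Add(2, 4))), 372), Rational(1, 2)) = Pow(Add(Mul(0, Mul(2, 6)), 372), Rational(1, 2)) = Pow(Add(Mul(0, 12), 372), Rational(1, 2)) = Pow(Add(0, 372), Rational(1, 2)) = Pow(372, Rational(1, 2)) = Mul(2, Pow(93, Rational(1, 2)))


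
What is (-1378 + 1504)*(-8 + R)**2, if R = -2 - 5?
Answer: 28350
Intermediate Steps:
R = -7
(-1378 + 1504)*(-8 + R)**2 = (-1378 + 1504)*(-8 - 7)**2 = 126*(-15)**2 = 126*225 = 28350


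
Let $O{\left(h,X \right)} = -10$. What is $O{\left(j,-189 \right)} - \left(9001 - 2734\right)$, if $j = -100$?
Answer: $-6277$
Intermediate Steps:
$O{\left(j,-189 \right)} - \left(9001 - 2734\right) = -10 - \left(9001 - 2734\right) = -10 - 6267 = -6277$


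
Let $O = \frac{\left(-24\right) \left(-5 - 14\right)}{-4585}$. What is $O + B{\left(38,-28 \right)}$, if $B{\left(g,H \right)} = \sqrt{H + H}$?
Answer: $- \frac{456}{4585} + 2 i \sqrt{14} \approx -0.099455 + 7.4833 i$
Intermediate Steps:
$O = - \frac{456}{4585}$ ($O = \left(-24\right) \left(-19\right) \left(- \frac{1}{4585}\right) = 456 \left(- \frac{1}{4585}\right) = - \frac{456}{4585} \approx -0.099455$)
$B{\left(g,H \right)} = \sqrt{2} \sqrt{H}$ ($B{\left(g,H \right)} = \sqrt{2 H} = \sqrt{2} \sqrt{H}$)
$O + B{\left(38,-28 \right)} = - \frac{456}{4585} + \sqrt{2} \sqrt{-28} = - \frac{456}{4585} + \sqrt{2} \cdot 2 i \sqrt{7} = - \frac{456}{4585} + 2 i \sqrt{14}$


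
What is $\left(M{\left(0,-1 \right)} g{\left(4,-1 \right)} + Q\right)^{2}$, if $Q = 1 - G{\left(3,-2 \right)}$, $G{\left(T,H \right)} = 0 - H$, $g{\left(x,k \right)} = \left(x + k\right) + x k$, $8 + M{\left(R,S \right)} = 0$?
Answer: $49$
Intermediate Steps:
$M{\left(R,S \right)} = -8$ ($M{\left(R,S \right)} = -8 + 0 = -8$)
$g{\left(x,k \right)} = k + x + k x$ ($g{\left(x,k \right)} = \left(k + x\right) + k x = k + x + k x$)
$G{\left(T,H \right)} = - H$
$Q = -1$ ($Q = 1 - \left(-1\right) \left(-2\right) = 1 - 2 = -1$)
$\left(M{\left(0,-1 \right)} g{\left(4,-1 \right)} + Q\right)^{2} = \left(- 8 \left(-1 + 4 - 4\right) - 1\right)^{2} = \left(\left(-8\right) \left(-1\right) - 1\right)^{2} = \left(8 - 1\right)^{2} = 7^{2} = 49$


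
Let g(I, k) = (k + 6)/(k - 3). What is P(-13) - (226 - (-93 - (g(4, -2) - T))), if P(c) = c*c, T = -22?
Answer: -856/5 ≈ -171.20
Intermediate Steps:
P(c) = c²
g(I, k) = (6 + k)/(-3 + k)
P(-13) - (226 - (-93 - (g(4, -2) - T))) = (-13)² - (226 - (-93 - ((6 - 2)/(-3 - 2) - 1*(-22)))) = 169 - (226 - (-93 - (4/(-5) + 22))) = 169 - (226 - (-93 - (-⅕*4 + 22))) = 169 - (226 - (-93 - (-⅘ + 22))) = 169 - (226 - (-93 - 1*106/5)) = 169 - (226 - (-93 - 106/5)) = 169 - (226 - 1*(-571/5)) = 169 - (226 + 571/5) = 169 - 1*1701/5 = 169 - 1701/5 = -856/5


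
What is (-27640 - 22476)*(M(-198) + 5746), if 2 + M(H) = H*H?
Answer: -2252613968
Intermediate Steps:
M(H) = -2 + H² (M(H) = -2 + H*H = -2 + H²)
(-27640 - 22476)*(M(-198) + 5746) = (-27640 - 22476)*((-2 + (-198)²) + 5746) = -50116*((-2 + 39204) + 5746) = -50116*(39202 + 5746) = -50116*44948 = -2252613968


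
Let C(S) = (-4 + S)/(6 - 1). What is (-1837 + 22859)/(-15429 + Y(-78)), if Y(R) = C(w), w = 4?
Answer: -21022/15429 ≈ -1.3625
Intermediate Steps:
C(S) = -⅘ + S/5 (C(S) = (-4 + S)/5 = (-4 + S)*(⅕) = -⅘ + S/5)
Y(R) = 0 (Y(R) = -⅘ + (⅕)*4 = -⅘ + ⅘ = 0)
(-1837 + 22859)/(-15429 + Y(-78)) = (-1837 + 22859)/(-15429 + 0) = 21022/(-15429) = 21022*(-1/15429) = -21022/15429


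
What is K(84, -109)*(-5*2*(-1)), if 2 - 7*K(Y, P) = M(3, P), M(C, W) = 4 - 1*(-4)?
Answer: -60/7 ≈ -8.5714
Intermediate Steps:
M(C, W) = 8 (M(C, W) = 4 + 4 = 8)
K(Y, P) = -6/7 (K(Y, P) = 2/7 - ⅐*8 = 2/7 - 8/7 = -6/7)
K(84, -109)*(-5*2*(-1)) = -6*(-5*2)*(-1)/7 = -(-60)*(-1)/7 = -6/7*10 = -60/7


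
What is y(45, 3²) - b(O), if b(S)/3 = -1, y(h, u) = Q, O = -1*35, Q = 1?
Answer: 4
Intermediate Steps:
O = -35
y(h, u) = 1
b(S) = -3 (b(S) = 3*(-1) = -3)
y(45, 3²) - b(O) = 1 - 1*(-3) = 1 + 3 = 4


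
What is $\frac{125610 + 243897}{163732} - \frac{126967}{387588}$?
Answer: $\frac{7651744892}{3966284901} \approx 1.9292$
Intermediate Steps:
$\frac{125610 + 243897}{163732} - \frac{126967}{387588} = 369507 \cdot \frac{1}{163732} - \frac{126967}{387588} = \frac{369507}{163732} - \frac{126967}{387588} = \frac{7651744892}{3966284901}$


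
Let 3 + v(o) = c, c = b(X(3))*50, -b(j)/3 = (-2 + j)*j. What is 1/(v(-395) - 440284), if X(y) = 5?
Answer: -1/442537 ≈ -2.2597e-6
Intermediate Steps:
b(j) = -3*j*(-2 + j) (b(j) = -3*(-2 + j)*j = -3*j*(-2 + j))
c = -2250 (c = (3*5*(2 - 1*5))*50 = (3*5*(2 - 5))*50 = (3*5*(-3))*50 = -45*50 = -2250)
v(o) = -2253 (v(o) = -3 - 2250 = -2253)
1/(v(-395) - 440284) = 1/(-2253 - 440284) = 1/(-442537) = -1/442537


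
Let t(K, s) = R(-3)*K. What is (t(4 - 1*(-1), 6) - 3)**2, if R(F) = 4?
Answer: 289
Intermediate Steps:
t(K, s) = 4*K
(t(4 - 1*(-1), 6) - 3)**2 = (4*(4 - 1*(-1)) - 3)**2 = (4*(4 + 1) - 3)**2 = (4*5 - 3)**2 = (20 - 3)**2 = 17**2 = 289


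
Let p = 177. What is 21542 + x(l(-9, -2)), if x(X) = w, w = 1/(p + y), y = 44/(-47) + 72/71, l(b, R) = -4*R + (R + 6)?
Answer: 12729365015/590909 ≈ 21542.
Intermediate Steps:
l(b, R) = 6 - 3*R (l(b, R) = -4*R + (6 + R) = 6 - 3*R)
y = 260/3337 (y = 44*(-1/47) + 72*(1/71) = -44/47 + 72/71 = 260/3337 ≈ 0.077914)
w = 3337/590909 (w = 1/(177 + 260/3337) = 1/(590909/3337) = 3337/590909 ≈ 0.0056472)
x(X) = 3337/590909
21542 + x(l(-9, -2)) = 21542 + 3337/590909 = 12729365015/590909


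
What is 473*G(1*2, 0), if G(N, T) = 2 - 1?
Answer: 473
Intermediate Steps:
G(N, T) = 1
473*G(1*2, 0) = 473*1 = 473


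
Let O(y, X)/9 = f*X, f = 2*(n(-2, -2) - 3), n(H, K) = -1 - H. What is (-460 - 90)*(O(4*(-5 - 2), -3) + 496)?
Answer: -332200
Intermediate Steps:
f = -4 (f = 2*((-1 - 1*(-2)) - 3) = 2*((-1 + 2) - 3) = 2*(1 - 3) = 2*(-2) = -4)
O(y, X) = -36*X (O(y, X) = 9*(-4*X) = -36*X)
(-460 - 90)*(O(4*(-5 - 2), -3) + 496) = (-460 - 90)*(-36*(-3) + 496) = -550*(108 + 496) = -550*604 = -332200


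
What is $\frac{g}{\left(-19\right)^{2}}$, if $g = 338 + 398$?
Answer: $\frac{736}{361} \approx 2.0388$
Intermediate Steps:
$g = 736$
$\frac{g}{\left(-19\right)^{2}} = \frac{736}{\left(-19\right)^{2}} = \frac{736}{361}$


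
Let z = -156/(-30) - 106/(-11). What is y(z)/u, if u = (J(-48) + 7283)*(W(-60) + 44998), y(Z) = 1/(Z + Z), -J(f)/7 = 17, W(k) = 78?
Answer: 55/527012725248 ≈ 1.0436e-10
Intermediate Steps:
z = 816/55 (z = -156*(-1/30) - 106*(-1/11) = 26/5 + 106/11 = 816/55 ≈ 14.836)
J(f) = -119 (J(f) = -7*17 = -119)
y(Z) = 1/(2*Z)
u = 322924464 (u = (-119 + 7283)*(78 + 44998) = 7164*45076 = 322924464)
y(z)/u = (1/(2*(816/55)))/322924464 = ((½)*(55/816))*(1/322924464) = (55/1632)*(1/322924464) = 55/527012725248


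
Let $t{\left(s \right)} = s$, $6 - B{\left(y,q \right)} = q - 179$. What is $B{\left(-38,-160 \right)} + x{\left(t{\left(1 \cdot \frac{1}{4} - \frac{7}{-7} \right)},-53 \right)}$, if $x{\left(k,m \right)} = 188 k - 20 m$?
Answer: $1640$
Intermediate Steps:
$B{\left(y,q \right)} = 185 - q$ ($B{\left(y,q \right)} = 6 - \left(q - 179\right) = 6 - \left(-179 + q\right) = 185 - q$)
$x{\left(k,m \right)} = - 20 m + 188 k$
$B{\left(-38,-160 \right)} + x{\left(t{\left(1 \cdot \frac{1}{4} - \frac{7}{-7} \right)},-53 \right)} = \left(185 - -160\right) + \left(\left(-20\right) \left(-53\right) + 188 \left(1 \cdot \frac{1}{4} - \frac{7}{-7}\right)\right) = \left(185 + 160\right) + \left(1060 + 188 \left(1 \cdot \frac{1}{4} - -1\right)\right) = 345 + \left(1060 + 188 \left(\frac{1}{4} + 1\right)\right) = 345 + \left(1060 + 188 \cdot \frac{5}{4}\right) = 345 + \left(1060 + 235\right) = 345 + 1295 = 1640$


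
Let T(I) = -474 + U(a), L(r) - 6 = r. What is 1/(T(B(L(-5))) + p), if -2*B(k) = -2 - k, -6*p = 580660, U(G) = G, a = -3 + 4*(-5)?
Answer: -3/291821 ≈ -1.0280e-5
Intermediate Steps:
a = -23 (a = -3 - 20 = -23)
p = -290330/3 (p = -⅙*580660 = -290330/3 ≈ -96777.)
L(r) = 6 + r
B(k) = 1 + k/2 (B(k) = -(-2 - k)/2 = 1 + k/2)
T(I) = -497 (T(I) = -474 - 23 = -497)
1/(T(B(L(-5))) + p) = 1/(-497 - 290330/3) = 1/(-291821/3) = -3/291821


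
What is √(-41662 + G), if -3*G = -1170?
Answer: 2*I*√10318 ≈ 203.16*I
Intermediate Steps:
G = 390 (G = -⅓*(-1170) = 390)
√(-41662 + G) = √(-41662 + 390) = √(-41272) = 2*I*√10318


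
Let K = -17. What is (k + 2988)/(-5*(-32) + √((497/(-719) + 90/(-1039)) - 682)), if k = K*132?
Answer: 5928517376/1308954177 - 248*I*√381038014670255/6544770885 ≈ 4.5292 - 0.73968*I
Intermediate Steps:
k = -2244 (k = -17*132 = -2244)
(k + 2988)/(-5*(-32) + √((497/(-719) + 90/(-1039)) - 682)) = (-2244 + 2988)/(-5*(-32) + √((497/(-719) + 90/(-1039)) - 682)) = 744/(160 + √((497*(-1/719) + 90*(-1/1039)) - 682)) = 744/(160 + √((-497/719 - 90/1039) - 682)) = 744/(160 + √(-581093/747041 - 682)) = 744/(160 + √(-510063055/747041)) = 744/(160 + I*√381038014670255/747041)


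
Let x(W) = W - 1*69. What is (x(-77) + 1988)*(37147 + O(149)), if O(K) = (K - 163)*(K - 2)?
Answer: 64633938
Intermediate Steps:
x(W) = -69 + W (x(W) = W - 69 = -69 + W)
O(K) = (-163 + K)*(-2 + K)
(x(-77) + 1988)*(37147 + O(149)) = ((-69 - 77) + 1988)*(37147 + (326 + 149² - 165*149)) = (-146 + 1988)*(37147 + (326 + 22201 - 24585)) = 1842*(37147 - 2058) = 1842*35089 = 64633938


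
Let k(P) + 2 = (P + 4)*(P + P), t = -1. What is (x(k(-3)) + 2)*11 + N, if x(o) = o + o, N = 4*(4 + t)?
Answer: -142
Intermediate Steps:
N = 12 (N = 4*(4 - 1) = 4*3 = 12)
k(P) = -2 + 2*P*(4 + P) (k(P) = -2 + (P + 4)*(P + P) = -2 + (4 + P)*(2*P) = -2 + 2*P*(4 + P))
x(o) = 2*o
(x(k(-3)) + 2)*11 + N = (2*(-2 + 2*(-3)² + 8*(-3)) + 2)*11 + 12 = (2*(-2 + 2*9 - 24) + 2)*11 + 12 = (2*(-2 + 18 - 24) + 2)*11 + 12 = (2*(-8) + 2)*11 + 12 = (-16 + 2)*11 + 12 = -14*11 + 12 = -154 + 12 = -142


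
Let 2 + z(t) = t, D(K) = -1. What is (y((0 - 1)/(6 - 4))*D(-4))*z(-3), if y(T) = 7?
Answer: 35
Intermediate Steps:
z(t) = -2 + t
(y((0 - 1)/(6 - 4))*D(-4))*z(-3) = (7*(-1))*(-2 - 3) = -7*(-5) = 35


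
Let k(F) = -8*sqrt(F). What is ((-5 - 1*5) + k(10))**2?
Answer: 740 + 160*sqrt(10) ≈ 1246.0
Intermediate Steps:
((-5 - 1*5) + k(10))**2 = ((-5 - 1*5) - 8*sqrt(10))**2 = ((-5 - 5) - 8*sqrt(10))**2 = (-10 - 8*sqrt(10))**2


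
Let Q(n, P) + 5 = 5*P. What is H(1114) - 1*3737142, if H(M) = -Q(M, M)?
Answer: -3742707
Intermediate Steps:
Q(n, P) = -5 + 5*P
H(M) = 5 - 5*M (H(M) = -(-5 + 5*M) = 5 - 5*M)
H(1114) - 1*3737142 = (5 - 5*1114) - 1*3737142 = (5 - 5570) - 3737142 = -5565 - 3737142 = -3742707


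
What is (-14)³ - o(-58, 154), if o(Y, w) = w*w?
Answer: -26460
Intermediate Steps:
o(Y, w) = w²
(-14)³ - o(-58, 154) = (-14)³ - 1*154² = -2744 - 1*23716 = -2744 - 23716 = -26460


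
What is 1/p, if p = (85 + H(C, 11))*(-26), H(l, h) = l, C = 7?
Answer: -1/2392 ≈ -0.00041806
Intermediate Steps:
p = -2392 (p = (85 + 7)*(-26) = 92*(-26) = -2392)
1/p = 1/(-2392) = -1/2392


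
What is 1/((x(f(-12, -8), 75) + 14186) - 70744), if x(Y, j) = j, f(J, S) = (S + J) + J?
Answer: -1/56483 ≈ -1.7704e-5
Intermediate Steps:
f(J, S) = S + 2*J (f(J, S) = (J + S) + J = S + 2*J)
1/((x(f(-12, -8), 75) + 14186) - 70744) = 1/((75 + 14186) - 70744) = 1/(14261 - 70744) = 1/(-56483) = -1/56483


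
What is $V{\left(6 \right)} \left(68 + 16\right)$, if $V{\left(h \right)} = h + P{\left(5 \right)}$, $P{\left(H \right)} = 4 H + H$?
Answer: $2604$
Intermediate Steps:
$P{\left(H \right)} = 5 H$
$V{\left(h \right)} = 25 + h$ ($V{\left(h \right)} = h + 5 \cdot 5 = h + 25 = 25 + h$)
$V{\left(6 \right)} \left(68 + 16\right) = \left(25 + 6\right) \left(68 + 16\right) = 31 \cdot 84 = 2604$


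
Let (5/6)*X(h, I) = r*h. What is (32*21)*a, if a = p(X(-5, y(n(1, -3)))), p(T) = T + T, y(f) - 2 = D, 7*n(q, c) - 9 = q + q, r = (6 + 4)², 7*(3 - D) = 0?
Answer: -806400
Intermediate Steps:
D = 3 (D = 3 - ⅐*0 = 3 + 0 = 3)
r = 100 (r = 10² = 100)
n(q, c) = 9/7 + 2*q/7 (n(q, c) = 9/7 + (q + q)/7 = 9/7 + (2*q)/7 = 9/7 + 2*q/7)
y(f) = 5 (y(f) = 2 + 3 = 5)
X(h, I) = 120*h (X(h, I) = 6*(100*h)/5 = 120*h)
p(T) = 2*T
a = -1200 (a = 2*(120*(-5)) = 2*(-600) = -1200)
(32*21)*a = (32*21)*(-1200) = 672*(-1200) = -806400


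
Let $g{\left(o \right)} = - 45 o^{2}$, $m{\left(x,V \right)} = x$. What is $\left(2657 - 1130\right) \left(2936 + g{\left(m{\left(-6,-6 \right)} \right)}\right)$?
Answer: $2009532$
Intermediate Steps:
$\left(2657 - 1130\right) \left(2936 + g{\left(m{\left(-6,-6 \right)} \right)}\right) = \left(2657 - 1130\right) \left(2936 - 45 \left(-6\right)^{2}\right) = 1527 \left(2936 - 1620\right) = 1527 \cdot 1316 = 2009532$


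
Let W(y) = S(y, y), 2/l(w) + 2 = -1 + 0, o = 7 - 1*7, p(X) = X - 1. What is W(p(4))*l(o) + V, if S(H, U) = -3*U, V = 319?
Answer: 325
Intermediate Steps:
p(X) = -1 + X
o = 0 (o = 7 - 7 = 0)
l(w) = -⅔ (l(w) = 2/(-2 + (-1 + 0)) = 2/(-2 - 1) = 2/(-3) = 2*(-⅓) = -⅔)
W(y) = -3*y
W(p(4))*l(o) + V = -3*(-1 + 4)*(-⅔) + 319 = -3*3*(-⅔) + 319 = -9*(-⅔) + 319 = 6 + 319 = 325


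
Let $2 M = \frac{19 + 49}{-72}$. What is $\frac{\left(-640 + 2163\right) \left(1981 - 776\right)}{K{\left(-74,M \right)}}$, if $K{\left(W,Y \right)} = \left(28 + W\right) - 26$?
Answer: $- \frac{1835215}{72} \approx -25489.0$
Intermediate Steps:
$M = - \frac{17}{36}$ ($M = \frac{\left(19 + 49\right) \frac{1}{-72}}{2} = \frac{68 \left(- \frac{1}{72}\right)}{2} = \frac{1}{2} \left(- \frac{17}{18}\right) = - \frac{17}{36} \approx -0.47222$)
$K{\left(W,Y \right)} = 2 + W$
$\frac{\left(-640 + 2163\right) \left(1981 - 776\right)}{K{\left(-74,M \right)}} = \frac{\left(-640 + 2163\right) \left(1981 - 776\right)}{2 - 74} = \frac{1523 \cdot 1205}{-72} = 1835215 \left(- \frac{1}{72}\right) = - \frac{1835215}{72}$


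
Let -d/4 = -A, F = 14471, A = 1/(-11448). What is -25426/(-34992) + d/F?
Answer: 9750400295/13418784648 ≈ 0.72662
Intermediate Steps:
A = -1/11448 ≈ -8.7352e-5
d = -1/2862 (d = -(-4)*(-1)/11448 = -4*1/11448 = -1/2862 ≈ -0.00034941)
-25426/(-34992) + d/F = -25426/(-34992) - 1/2862/14471 = -25426*(-1/34992) - 1/2862*1/14471 = 12713/17496 - 1/41416002 = 9750400295/13418784648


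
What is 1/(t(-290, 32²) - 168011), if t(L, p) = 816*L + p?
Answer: -1/403627 ≈ -2.4775e-6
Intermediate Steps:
t(L, p) = p + 816*L
1/(t(-290, 32²) - 168011) = 1/((32² + 816*(-290)) - 168011) = 1/((1024 - 236640) - 168011) = 1/(-235616 - 168011) = 1/(-403627) = -1/403627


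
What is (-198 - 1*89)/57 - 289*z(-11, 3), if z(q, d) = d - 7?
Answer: 65605/57 ≈ 1151.0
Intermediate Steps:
z(q, d) = -7 + d
(-198 - 1*89)/57 - 289*z(-11, 3) = (-198 - 1*89)/57 - 289*(-7 + 3) = (-198 - 89)*(1/57) - 289*(-4) = -287*1/57 + 1156 = -287/57 + 1156 = 65605/57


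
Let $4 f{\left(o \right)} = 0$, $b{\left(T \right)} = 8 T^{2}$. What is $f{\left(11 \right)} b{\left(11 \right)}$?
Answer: $0$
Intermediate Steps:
$f{\left(o \right)} = 0$ ($f{\left(o \right)} = \frac{1}{4} \cdot 0 = 0$)
$f{\left(11 \right)} b{\left(11 \right)} = 0 \cdot 8 \cdot 11^{2} = 0 \cdot 8 \cdot 121 = 0 \cdot 968 = 0$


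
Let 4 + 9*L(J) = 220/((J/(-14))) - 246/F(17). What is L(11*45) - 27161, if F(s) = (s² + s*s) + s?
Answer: -1309081349/48195 ≈ -27162.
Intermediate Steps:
F(s) = s + 2*s² (F(s) = (s² + s²) + s = 2*s² + s = s + 2*s²)
L(J) = -2626/5355 - 3080/(9*J) (L(J) = -4/9 + (220/((J/(-14))) - 246*1/(17*(1 + 2*17)))/9 = -4/9 + (220/((J*(-1/14))) - 246*1/(17*(1 + 34)))/9 = -4/9 + (220/((-J/14)) - 246/(17*35))/9 = -4/9 + (220*(-14/J) - 246/595)/9 = -4/9 + (-3080/J - 246*1/595)/9 = -4/9 + (-3080/J - 246/595)/9 = -4/9 + (-246/595 - 3080/J)/9 = -4/9 + (-82/1785 - 3080/(9*J)) = -2626/5355 - 3080/(9*J))
L(11*45) - 27161 = 2*(-916300 - 14443*45)/(5355*((11*45))) - 27161 = (2/5355)*(-916300 - 1313*495)/495 - 27161 = (2/5355)*(1/495)*(-916300 - 649935) - 27161 = (2/5355)*(1/495)*(-1566235) - 27161 = -56954/48195 - 27161 = -1309081349/48195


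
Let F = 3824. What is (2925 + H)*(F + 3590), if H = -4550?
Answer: -12047750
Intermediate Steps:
(2925 + H)*(F + 3590) = (2925 - 4550)*(3824 + 3590) = -1625*7414 = -12047750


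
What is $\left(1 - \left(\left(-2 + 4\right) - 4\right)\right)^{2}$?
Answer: $9$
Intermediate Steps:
$\left(1 - \left(\left(-2 + 4\right) - 4\right)\right)^{2} = \left(1 - \left(2 - 4\right)\right)^{2} = \left(1 - -2\right)^{2} = \left(1 + 2\right)^{2} = 3^{2} = 9$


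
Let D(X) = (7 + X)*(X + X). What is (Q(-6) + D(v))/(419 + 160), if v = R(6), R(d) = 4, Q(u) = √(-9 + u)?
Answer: 88/579 + I*√15/579 ≈ 0.15199 + 0.0066891*I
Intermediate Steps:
v = 4
D(X) = 2*X*(7 + X) (D(X) = (7 + X)*(2*X) = 2*X*(7 + X))
(Q(-6) + D(v))/(419 + 160) = (√(-9 - 6) + 2*4*(7 + 4))/(419 + 160) = (√(-15) + 2*4*11)/579 = (I*√15 + 88)*(1/579) = (88 + I*√15)*(1/579) = 88/579 + I*√15/579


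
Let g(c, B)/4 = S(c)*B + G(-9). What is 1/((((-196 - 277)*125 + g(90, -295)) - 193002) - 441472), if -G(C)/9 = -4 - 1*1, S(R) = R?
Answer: -1/799619 ≈ -1.2506e-6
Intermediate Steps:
G(C) = 45 (G(C) = -9*(-4 - 1*1) = -9*(-4 - 1) = -9*(-5) = 45)
g(c, B) = 180 + 4*B*c (g(c, B) = 4*(c*B + 45) = 4*(B*c + 45) = 4*(45 + B*c) = 180 + 4*B*c)
1/((((-196 - 277)*125 + g(90, -295)) - 193002) - 441472) = 1/((((-196 - 277)*125 + (180 + 4*(-295)*90)) - 193002) - 441472) = 1/(((-473*125 + (180 - 106200)) - 193002) - 441472) = 1/(((-59125 - 106020) - 193002) - 441472) = 1/((-165145 - 193002) - 441472) = 1/(-358147 - 441472) = 1/(-799619) = -1/799619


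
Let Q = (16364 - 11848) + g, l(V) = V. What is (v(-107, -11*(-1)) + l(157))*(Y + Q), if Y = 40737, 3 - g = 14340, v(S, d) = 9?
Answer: 5132056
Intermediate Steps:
g = -14337 (g = 3 - 1*14340 = 3 - 14340 = -14337)
Q = -9821 (Q = (16364 - 11848) - 14337 = 4516 - 14337 = -9821)
(v(-107, -11*(-1)) + l(157))*(Y + Q) = (9 + 157)*(40737 - 9821) = 166*30916 = 5132056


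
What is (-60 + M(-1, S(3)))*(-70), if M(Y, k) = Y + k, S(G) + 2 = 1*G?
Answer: 4200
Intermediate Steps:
S(G) = -2 + G (S(G) = -2 + 1*G = -2 + G)
(-60 + M(-1, S(3)))*(-70) = (-60 + (-1 + (-2 + 3)))*(-70) = (-60 + (-1 + 1))*(-70) = (-60 + 0)*(-70) = -60*(-70) = 4200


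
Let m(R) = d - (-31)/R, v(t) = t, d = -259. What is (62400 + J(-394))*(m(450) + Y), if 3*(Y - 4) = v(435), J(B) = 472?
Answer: -1555107484/225 ≈ -6.9116e+6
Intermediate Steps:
Y = 149 (Y = 4 + (⅓)*435 = 4 + 145 = 149)
m(R) = -259 + 31/R (m(R) = -259 - (-31)/R = -259 + 31/R)
(62400 + J(-394))*(m(450) + Y) = (62400 + 472)*((-259 + 31/450) + 149) = 62872*((-259 + 31*(1/450)) + 149) = 62872*((-259 + 31/450) + 149) = 62872*(-116519/450 + 149) = 62872*(-49469/450) = -1555107484/225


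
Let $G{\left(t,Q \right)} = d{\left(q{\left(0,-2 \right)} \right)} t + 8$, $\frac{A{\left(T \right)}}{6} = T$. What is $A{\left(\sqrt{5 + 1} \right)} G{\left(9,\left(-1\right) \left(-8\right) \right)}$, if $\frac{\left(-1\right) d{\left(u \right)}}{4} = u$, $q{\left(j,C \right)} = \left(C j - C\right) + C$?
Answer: $48 \sqrt{6} \approx 117.58$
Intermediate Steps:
$q{\left(j,C \right)} = C j$ ($q{\left(j,C \right)} = \left(- C + C j\right) + C = C j$)
$A{\left(T \right)} = 6 T$
$d{\left(u \right)} = - 4 u$
$G{\left(t,Q \right)} = 8$ ($G{\left(t,Q \right)} = - 4 \left(\left(-2\right) 0\right) t + 8 = \left(-4\right) 0 t + 8 = 0 t + 8 = 0 + 8 = 8$)
$A{\left(\sqrt{5 + 1} \right)} G{\left(9,\left(-1\right) \left(-8\right) \right)} = 6 \sqrt{5 + 1} \cdot 8 = 6 \sqrt{6} \cdot 8 = 48 \sqrt{6}$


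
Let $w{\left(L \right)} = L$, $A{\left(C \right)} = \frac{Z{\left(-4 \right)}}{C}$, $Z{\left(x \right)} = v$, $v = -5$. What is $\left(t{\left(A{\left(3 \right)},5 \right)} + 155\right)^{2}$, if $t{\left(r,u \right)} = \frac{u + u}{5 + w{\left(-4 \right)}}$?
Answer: $27225$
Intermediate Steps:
$Z{\left(x \right)} = -5$
$A{\left(C \right)} = - \frac{5}{C}$
$t{\left(r,u \right)} = 2 u$ ($t{\left(r,u \right)} = \frac{u + u}{5 - 4} = \frac{2 u}{1} = 2 u 1 = 2 u$)
$\left(t{\left(A{\left(3 \right)},5 \right)} + 155\right)^{2} = \left(2 \cdot 5 + 155\right)^{2} = \left(10 + 155\right)^{2} = 165^{2} = 27225$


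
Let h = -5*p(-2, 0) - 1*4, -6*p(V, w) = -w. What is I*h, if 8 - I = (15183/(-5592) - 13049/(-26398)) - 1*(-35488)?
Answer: 872857530809/6150734 ≈ 1.4191e+5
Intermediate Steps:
p(V, w) = w/6 (p(V, w) = -(-1)*w/6 = w/6)
h = -4 (h = -5*0/6 - 1*4 = -5*0 - 4 = 0 - 4 = -4)
I = -872857530809/24602936 (I = 8 - ((15183/(-5592) - 13049/(-26398)) - 1*(-35488)) = 8 - ((15183*(-1/5592) - 13049*(-1/26398)) + 35488) = 8 - ((-5061/1864 + 13049/26398) + 35488) = 8 - (-54638471/24602936 + 35488) = 8 - 1*873054354297/24602936 = 8 - 873054354297/24602936 = -872857530809/24602936 ≈ -35478.)
I*h = -872857530809/24602936*(-4) = 872857530809/6150734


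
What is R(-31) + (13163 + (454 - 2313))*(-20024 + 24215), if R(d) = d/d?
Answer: 47375065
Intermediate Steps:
R(d) = 1
R(-31) + (13163 + (454 - 2313))*(-20024 + 24215) = 1 + (13163 + (454 - 2313))*(-20024 + 24215) = 1 + (13163 - 1859)*4191 = 1 + 11304*4191 = 1 + 47375064 = 47375065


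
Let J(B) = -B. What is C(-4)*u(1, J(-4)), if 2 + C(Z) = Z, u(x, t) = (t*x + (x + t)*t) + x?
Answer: -150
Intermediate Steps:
u(x, t) = x + t*x + t*(t + x) (u(x, t) = (t*x + (t + x)*t) + x = (t*x + t*(t + x)) + x = x + t*x + t*(t + x))
C(Z) = -2 + Z
C(-4)*u(1, J(-4)) = (-2 - 4)*(1 + (-1*(-4))² + 2*(-1*(-4))*1) = -6*(1 + 4² + 2*4*1) = -6*(1 + 16 + 8) = -6*25 = -150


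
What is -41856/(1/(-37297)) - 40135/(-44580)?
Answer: 13918796424539/8916 ≈ 1.5611e+9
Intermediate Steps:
-41856/(1/(-37297)) - 40135/(-44580) = -41856/(-1/37297) - 40135*(-1/44580) = -41856*(-37297) + 8027/8916 = 1561103232 + 8027/8916 = 13918796424539/8916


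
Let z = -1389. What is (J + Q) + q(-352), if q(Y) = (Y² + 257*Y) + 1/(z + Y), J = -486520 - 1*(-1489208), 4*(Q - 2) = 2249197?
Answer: 11131461293/6964 ≈ 1.5984e+6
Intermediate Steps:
Q = 2249205/4 (Q = 2 + (¼)*2249197 = 2 + 2249197/4 = 2249205/4 ≈ 5.6230e+5)
J = 1002688 (J = -486520 + 1489208 = 1002688)
q(Y) = Y² + 1/(-1389 + Y) + 257*Y (q(Y) = (Y² + 257*Y) + 1/(-1389 + Y) = Y² + 1/(-1389 + Y) + 257*Y)
(J + Q) + q(-352) = (1002688 + 2249205/4) + (1 + (-352)³ - 356973*(-352) - 1132*(-352)²)/(-1389 - 352) = 6259957/4 + (1 - 43614208 + 125654496 - 1132*123904)/(-1741) = 6259957/4 - (1 - 43614208 + 125654496 - 140259328)/1741 = 6259957/4 - 1/1741*(-58219039) = 6259957/4 + 58219039/1741 = 11131461293/6964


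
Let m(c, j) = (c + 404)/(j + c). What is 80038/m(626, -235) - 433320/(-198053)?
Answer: 134749713719/4434665 ≈ 30386.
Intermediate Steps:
m(c, j) = (404 + c)/(c + j)
80038/m(626, -235) - 433320/(-198053) = 80038/(((404 + 626)/(626 - 235))) - 433320/(-198053) = 80038/((1030/391)) - 433320*(-1/198053) = 80038/(((1/391)*1030)) + 18840/8611 = 80038/(1030/391) + 18840/8611 = 80038*(391/1030) + 18840/8611 = 15647429/515 + 18840/8611 = 134749713719/4434665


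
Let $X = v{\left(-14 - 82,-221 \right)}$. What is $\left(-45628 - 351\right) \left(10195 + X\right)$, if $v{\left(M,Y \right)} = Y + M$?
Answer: $-454180562$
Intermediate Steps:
$v{\left(M,Y \right)} = M + Y$
$X = -317$ ($X = \left(-14 - 82\right) - 221 = -96 - 221 = -317$)
$\left(-45628 - 351\right) \left(10195 + X\right) = \left(-45628 - 351\right) \left(10195 - 317\right) = \left(-45979\right) 9878 = -454180562$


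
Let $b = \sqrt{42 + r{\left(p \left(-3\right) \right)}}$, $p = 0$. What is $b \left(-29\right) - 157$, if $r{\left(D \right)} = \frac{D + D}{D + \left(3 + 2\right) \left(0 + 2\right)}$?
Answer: $-157 - 29 \sqrt{42} \approx -344.94$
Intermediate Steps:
$r{\left(D \right)} = \frac{2 D}{10 + D}$ ($r{\left(D \right)} = \frac{2 D}{D + 5 \cdot 2} = \frac{2 D}{D + 10} = \frac{2 D}{10 + D}$)
$b = \sqrt{42}$ ($b = \sqrt{42 + \frac{2 \cdot 0 \left(-3\right)}{10 + 0 \left(-3\right)}} = \sqrt{42 + 2 \cdot 0 \frac{1}{10 + 0}} = \sqrt{42 + 2 \cdot 0 \cdot \frac{1}{10}} = \sqrt{42 + 0} = \sqrt{42} \approx 6.4807$)
$b \left(-29\right) - 157 = \sqrt{42} \left(-29\right) - 157 = - 29 \sqrt{42} - 157 = -157 - 29 \sqrt{42}$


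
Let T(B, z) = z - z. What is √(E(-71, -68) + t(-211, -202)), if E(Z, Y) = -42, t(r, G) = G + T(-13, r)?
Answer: 2*I*√61 ≈ 15.62*I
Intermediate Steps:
T(B, z) = 0
t(r, G) = G (t(r, G) = G + 0 = G)
√(E(-71, -68) + t(-211, -202)) = √(-42 - 202) = √(-244) = 2*I*√61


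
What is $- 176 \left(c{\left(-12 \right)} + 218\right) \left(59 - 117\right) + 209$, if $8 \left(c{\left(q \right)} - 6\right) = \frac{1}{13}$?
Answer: $\frac{29729689}{13} \approx 2.2869 \cdot 10^{6}$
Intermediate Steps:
$c{\left(q \right)} = \frac{625}{104}$ ($c{\left(q \right)} = 6 + \frac{1}{8 \cdot 13} = 6 + \frac{1}{8} \cdot \frac{1}{13} = 6 + \frac{1}{104} = \frac{625}{104}$)
$- 176 \left(c{\left(-12 \right)} + 218\right) \left(59 - 117\right) + 209 = - 176 \left(\frac{625}{104} + 218\right) \left(59 - 117\right) + 209 = - 176 \cdot \frac{23297}{104} \left(-58\right) + 209 = \left(-176\right) \left(- \frac{675613}{52}\right) + 209 = \frac{29726972}{13} + 209 = \frac{29729689}{13}$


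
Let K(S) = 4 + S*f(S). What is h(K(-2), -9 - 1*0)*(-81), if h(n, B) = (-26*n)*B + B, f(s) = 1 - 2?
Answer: -112995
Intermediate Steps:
f(s) = -1
K(S) = 4 - S (K(S) = 4 + S*(-1) = 4 - S)
h(n, B) = B - 26*B*n (h(n, B) = -26*B*n + B = B - 26*B*n)
h(K(-2), -9 - 1*0)*(-81) = ((-9 - 1*0)*(1 - 26*(4 - 1*(-2))))*(-81) = ((-9 + 0)*(1 - 26*(4 + 2)))*(-81) = -9*(1 - 26*6)*(-81) = -9*(1 - 156)*(-81) = -9*(-155)*(-81) = 1395*(-81) = -112995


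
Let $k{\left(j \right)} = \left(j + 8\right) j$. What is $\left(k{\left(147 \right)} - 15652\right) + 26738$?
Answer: $33871$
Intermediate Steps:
$k{\left(j \right)} = j \left(8 + j\right)$ ($k{\left(j \right)} = \left(8 + j\right) j = j \left(8 + j\right)$)
$\left(k{\left(147 \right)} - 15652\right) + 26738 = \left(147 \left(8 + 147\right) - 15652\right) + 26738 = \left(147 \cdot 155 - 15652\right) + 26738 = \left(22785 - 15652\right) + 26738 = 7133 + 26738 = 33871$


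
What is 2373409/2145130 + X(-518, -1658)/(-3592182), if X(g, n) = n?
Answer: 4264636856989/3852848686830 ≈ 1.1069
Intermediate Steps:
2373409/2145130 + X(-518, -1658)/(-3592182) = 2373409/2145130 - 1658/(-3592182) = 2373409*(1/2145130) - 1658*(-1/3592182) = 2373409/2145130 + 829/1796091 = 4264636856989/3852848686830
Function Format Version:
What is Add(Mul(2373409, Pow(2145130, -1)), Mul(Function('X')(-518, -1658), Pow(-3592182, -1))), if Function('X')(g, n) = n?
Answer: Rational(4264636856989, 3852848686830) ≈ 1.1069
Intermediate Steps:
Add(Mul(2373409, Pow(2145130, -1)), Mul(Function('X')(-518, -1658), Pow(-3592182, -1))) = Add(Mul(2373409, Pow(2145130, -1)), Mul(-1658, Pow(-3592182, -1))) = Add(Mul(2373409, Rational(1, 2145130)), Mul(-1658, Rational(-1, 3592182))) = Add(Rational(2373409, 2145130), Rational(829, 1796091)) = Rational(4264636856989, 3852848686830)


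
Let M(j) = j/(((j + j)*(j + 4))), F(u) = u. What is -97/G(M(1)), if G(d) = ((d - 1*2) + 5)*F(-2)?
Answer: 485/31 ≈ 15.645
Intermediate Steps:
M(j) = 1/(2*(4 + j)) (M(j) = j/(((2*j)*(4 + j))) = j/((2*j*(4 + j))) = j*(1/(2*j*(4 + j))) = 1/(2*(4 + j)))
G(d) = -6 - 2*d (G(d) = ((d - 1*2) + 5)*(-2) = ((d - 2) + 5)*(-2) = ((-2 + d) + 5)*(-2) = (3 + d)*(-2) = -6 - 2*d)
-97/G(M(1)) = -97/(-6 - 1/(4 + 1)) = -97/(-6 - 1/5) = -97/(-6 - 2*⅒) = -97/(-6 - ⅕) = -97/(-31/5) = -97*(-5/31) = 485/31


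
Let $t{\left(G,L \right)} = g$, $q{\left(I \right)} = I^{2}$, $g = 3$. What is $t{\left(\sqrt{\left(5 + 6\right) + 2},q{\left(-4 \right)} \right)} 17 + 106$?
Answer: $157$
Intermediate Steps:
$t{\left(G,L \right)} = 3$
$t{\left(\sqrt{\left(5 + 6\right) + 2},q{\left(-4 \right)} \right)} 17 + 106 = 3 \cdot 17 + 106 = 51 + 106 = 157$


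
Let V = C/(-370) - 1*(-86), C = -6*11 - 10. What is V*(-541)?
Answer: -8627868/185 ≈ -46637.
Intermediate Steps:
C = -76 (C = -66 - 10 = -76)
V = 15948/185 (V = -76/(-370) - 1*(-86) = -76*(-1/370) + 86 = 38/185 + 86 = 15948/185 ≈ 86.205)
V*(-541) = (15948/185)*(-541) = -8627868/185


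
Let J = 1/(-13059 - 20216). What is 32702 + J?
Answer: 1088159049/33275 ≈ 32702.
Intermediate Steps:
J = -1/33275 (J = 1/(-33275) = -1/33275 ≈ -3.0053e-5)
32702 + J = 32702 - 1/33275 = 1088159049/33275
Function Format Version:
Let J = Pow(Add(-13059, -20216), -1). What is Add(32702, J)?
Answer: Rational(1088159049, 33275) ≈ 32702.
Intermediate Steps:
J = Rational(-1, 33275) (J = Pow(-33275, -1) = Rational(-1, 33275) ≈ -3.0053e-5)
Add(32702, J) = Add(32702, Rational(-1, 33275)) = Rational(1088159049, 33275)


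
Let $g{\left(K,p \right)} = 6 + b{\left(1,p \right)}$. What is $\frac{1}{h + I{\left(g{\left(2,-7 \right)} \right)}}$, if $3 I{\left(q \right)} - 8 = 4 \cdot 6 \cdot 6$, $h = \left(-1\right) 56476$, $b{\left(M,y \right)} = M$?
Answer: $- \frac{3}{169276} \approx -1.7723 \cdot 10^{-5}$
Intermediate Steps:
$h = -56476$
$g{\left(K,p \right)} = 7$ ($g{\left(K,p \right)} = 6 + 1 = 7$)
$I{\left(q \right)} = \frac{152}{3}$ ($I{\left(q \right)} = \frac{8}{3} + \frac{4 \cdot 6 \cdot 6}{3} = \frac{8}{3} + \frac{24 \cdot 6}{3} = \frac{8}{3} + \frac{1}{3} \cdot 144 = \frac{8}{3} + 48 = \frac{152}{3}$)
$\frac{1}{h + I{\left(g{\left(2,-7 \right)} \right)}} = \frac{1}{-56476 + \frac{152}{3}} = \frac{1}{- \frac{169276}{3}} = - \frac{3}{169276}$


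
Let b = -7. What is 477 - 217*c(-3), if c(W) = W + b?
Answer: 2647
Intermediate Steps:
c(W) = -7 + W (c(W) = W - 7 = -7 + W)
477 - 217*c(-3) = 477 - 217*(-7 - 3) = 477 - 217*(-10) = 477 + 2170 = 2647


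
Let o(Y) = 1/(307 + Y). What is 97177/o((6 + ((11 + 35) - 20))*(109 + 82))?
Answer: 623779163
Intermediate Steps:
97177/o((6 + ((11 + 35) - 20))*(109 + 82)) = 97177/(1/(307 + (6 + ((11 + 35) - 20))*(109 + 82))) = 97177/(1/(307 + (6 + (46 - 20))*191)) = 97177/(1/(307 + (6 + 26)*191)) = 97177/(1/(307 + 32*191)) = 97177/(1/(307 + 6112)) = 97177/(1/6419) = 97177*6419 = 623779163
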